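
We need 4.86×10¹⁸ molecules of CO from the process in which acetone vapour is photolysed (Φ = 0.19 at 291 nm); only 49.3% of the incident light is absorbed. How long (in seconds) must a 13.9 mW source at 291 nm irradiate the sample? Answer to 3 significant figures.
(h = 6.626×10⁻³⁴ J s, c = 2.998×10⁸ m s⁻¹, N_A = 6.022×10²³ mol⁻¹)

Product: 4.86×10¹⁸ / 6.022×10²³ = 8.070×10⁻⁶ mol.
Photons that must be absorbed: 8.070×10⁻⁶ / 0.19 = 4.247×10⁻⁵ mol.
Incident photons needed: 4.247×10⁻⁵ / 0.493 = 8.615×10⁻⁵ mol.
Photon energy: hc/λ = 6.826×10⁻¹⁹ J; per mole, 4.111×10⁵ J mol⁻¹.
Energy required: 8.615×10⁻⁵ × 4.111×10⁵ = 35.42 J.
Time: 35.42 J / 0.0139 W = 2550 s.

t ≈ 2550 s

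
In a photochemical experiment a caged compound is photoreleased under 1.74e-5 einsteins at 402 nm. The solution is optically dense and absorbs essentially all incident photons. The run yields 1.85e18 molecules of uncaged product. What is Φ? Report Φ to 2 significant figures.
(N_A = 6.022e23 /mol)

Φ = 0.18

Product: 1.85e18 / 6.022e23 = 3.072e-6 mol.
Φ = 3.072e-6 mol / 1.74e-5 mol photons = 0.18.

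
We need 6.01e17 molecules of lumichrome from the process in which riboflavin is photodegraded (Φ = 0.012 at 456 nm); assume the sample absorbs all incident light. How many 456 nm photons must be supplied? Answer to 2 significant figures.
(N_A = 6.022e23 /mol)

Product: 6.01e17 / 6.022e23 = 9.980e-7 mol.
Photons that must be absorbed: 9.980e-7 / 0.012 = 8.317e-5 mol.
Photon count: 8.317e-5 × 6.022e23 = 5.0e19.

5.0e19 photons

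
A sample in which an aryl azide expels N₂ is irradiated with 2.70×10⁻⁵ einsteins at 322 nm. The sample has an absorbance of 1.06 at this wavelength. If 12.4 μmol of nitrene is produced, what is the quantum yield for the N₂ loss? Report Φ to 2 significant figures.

Φ = 0.50

Product: 12.4 μmol = 1.24×10⁻⁵ mol.
Fraction absorbed: 1 − 10^(−1.06) = 0.9129.
Photons absorbed: 0.9129 × 2.70×10⁻⁵ = 2.465×10⁻⁵ mol.
Φ = 1.24×10⁻⁵ mol / 2.465×10⁻⁵ mol photons = 0.50.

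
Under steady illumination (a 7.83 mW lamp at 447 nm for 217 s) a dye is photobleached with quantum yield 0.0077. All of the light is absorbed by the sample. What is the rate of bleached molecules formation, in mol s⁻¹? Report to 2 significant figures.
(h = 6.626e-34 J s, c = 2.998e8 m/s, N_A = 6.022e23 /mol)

Photon energy at 447 nm: hc/λ = (6.626e-34)(2.998e8)/(447e-9) = 4.444e-19 J.
Energy delivered: (7.83 mW)(217 s) = 1.699 J.
Photons incident: 1.699 / 4.444e-19 = 3.823e18, i.e. 3.823e18/6.022e23 = 6.348e-6 mol.
Product formed: 0.0077 × 6.348e-6 = 4.888e-8 mol.
Rate: 4.888e-8 / 217 s = 2.3e-10 mol s⁻¹.

2.3e-10 mol s⁻¹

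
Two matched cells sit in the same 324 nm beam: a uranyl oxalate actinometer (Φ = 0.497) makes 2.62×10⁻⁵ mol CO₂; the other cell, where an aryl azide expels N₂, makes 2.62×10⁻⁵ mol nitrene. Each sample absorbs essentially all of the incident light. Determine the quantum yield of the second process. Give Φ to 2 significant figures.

Φ = 0.50

Photons absorbed by the actinometer: 2.62×10⁻⁵ / 0.497 = 5.272×10⁻⁵ mol.
Φ(unknown) = 2.62×10⁻⁵ / 5.272×10⁻⁵ = 0.50.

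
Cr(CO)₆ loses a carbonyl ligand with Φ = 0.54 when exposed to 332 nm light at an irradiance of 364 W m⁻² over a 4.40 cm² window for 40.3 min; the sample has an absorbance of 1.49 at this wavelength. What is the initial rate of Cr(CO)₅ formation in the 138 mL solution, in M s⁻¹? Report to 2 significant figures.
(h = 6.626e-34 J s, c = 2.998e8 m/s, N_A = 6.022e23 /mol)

1.7e-6 M s⁻¹

Photon energy at 332 nm: hc/λ = (6.626e-34)(2.998e8)/(332e-9) = 5.983e-19 J.
Energy delivered: (364 W m⁻²)(4.40e-4 m²)(2418 s) = 387.3 J.
Photons incident: 387.3 / 5.983e-19 = 6.473e20, i.e. 6.473e20/6.022e23 = 0.001075 mol.
Fraction absorbed: 1 − 10^(−1.49) = 0.9676.
Photons absorbed: 0.9676 × 0.001075 = 0.001040 mol.
Product formed: 0.54 × 0.001040 = 5.616e-4 mol.
Rate: 5.616e-4 mol / (2418 s × 0.138 L) = 1.7e-6 M s⁻¹.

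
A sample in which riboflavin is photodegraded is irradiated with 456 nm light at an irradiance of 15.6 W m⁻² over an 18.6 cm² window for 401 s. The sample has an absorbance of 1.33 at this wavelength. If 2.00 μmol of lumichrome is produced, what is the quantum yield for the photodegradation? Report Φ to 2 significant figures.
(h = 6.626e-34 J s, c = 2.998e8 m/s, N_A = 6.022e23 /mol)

Φ = 0.047

Product: 2.00 μmol = 2.00e-6 mol.
Photon energy at 456 nm: hc/λ = (6.626e-34)(2.998e8)/(456e-9) = 4.356e-19 J.
Energy delivered: (15.6 W m⁻²)(18.6e-4 m²)(401 s) = 11.64 J.
Photons incident: 11.64 / 4.356e-19 = 2.672e19, i.e. 2.672e19/6.022e23 = 4.437e-5 mol.
Fraction absorbed: 1 − 10^(−1.33) = 0.9532.
Photons absorbed: 0.9532 × 4.437e-5 = 4.229e-5 mol.
Φ = 2.00e-6 mol / 4.229e-5 mol photons = 0.047.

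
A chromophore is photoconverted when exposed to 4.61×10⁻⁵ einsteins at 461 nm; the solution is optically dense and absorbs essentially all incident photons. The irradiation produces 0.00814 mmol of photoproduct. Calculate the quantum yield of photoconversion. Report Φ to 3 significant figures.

Product: 0.00814 mmol = 8.14×10⁻⁶ mol.
Φ = 8.14×10⁻⁶ mol / 4.61×10⁻⁵ mol photons = 0.177.

Φ = 0.177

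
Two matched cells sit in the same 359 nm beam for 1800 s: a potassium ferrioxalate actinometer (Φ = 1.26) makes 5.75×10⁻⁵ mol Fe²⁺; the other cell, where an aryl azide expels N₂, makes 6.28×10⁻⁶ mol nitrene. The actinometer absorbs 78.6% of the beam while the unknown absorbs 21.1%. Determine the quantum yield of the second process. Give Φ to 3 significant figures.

Φ = 0.513

Photons absorbed by the actinometer: 5.75×10⁻⁵ / 1.26 = 4.563×10⁻⁵ mol.
Incident flux: 4.563×10⁻⁵ / 0.786 = 5.805×10⁻⁵ einstein.
Absorbed by unknown: 0.211 × 5.805×10⁻⁵ = 1.225×10⁻⁵ mol.
Φ(unknown) = 6.28×10⁻⁶ / 1.225×10⁻⁵ = 0.513.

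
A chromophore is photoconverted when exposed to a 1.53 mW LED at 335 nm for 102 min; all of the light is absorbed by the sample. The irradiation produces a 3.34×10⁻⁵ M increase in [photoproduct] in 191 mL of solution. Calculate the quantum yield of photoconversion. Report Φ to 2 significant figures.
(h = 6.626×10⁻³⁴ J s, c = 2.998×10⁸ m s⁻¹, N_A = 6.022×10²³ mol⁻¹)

Product: (3.34×10⁻⁵ M)(0.191 L) = 6.379×10⁻⁶ mol.
Photon energy at 335 nm: hc/λ = (6.626×10⁻³⁴)(2.998×10⁸)/(335×10⁻⁹) = 5.930×10⁻¹⁹ J.
Energy delivered: (1.53 mW)(6120 s) = 9.364 J.
Photons incident: 9.364 / 5.930×10⁻¹⁹ = 1.579×10¹⁹, i.e. 1.579×10¹⁹/6.022×10²³ = 2.622×10⁻⁵ mol.
Φ = 6.379×10⁻⁶ mol / 2.622×10⁻⁵ mol photons = 0.24.

Φ = 0.24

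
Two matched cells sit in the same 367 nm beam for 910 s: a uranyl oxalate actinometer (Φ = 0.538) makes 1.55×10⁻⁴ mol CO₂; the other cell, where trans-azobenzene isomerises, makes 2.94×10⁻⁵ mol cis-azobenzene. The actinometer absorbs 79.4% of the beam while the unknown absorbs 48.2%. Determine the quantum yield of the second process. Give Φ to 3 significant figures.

Φ = 0.168

Photons absorbed by the actinometer: 1.55×10⁻⁴ / 0.538 = 2.881×10⁻⁴ mol.
Incident flux: 2.881×10⁻⁴ / 0.794 = 3.628×10⁻⁴ einstein.
Absorbed by unknown: 0.482 × 3.628×10⁻⁴ = 1.749×10⁻⁴ mol.
Φ(unknown) = 2.94×10⁻⁵ / 1.749×10⁻⁴ = 0.168.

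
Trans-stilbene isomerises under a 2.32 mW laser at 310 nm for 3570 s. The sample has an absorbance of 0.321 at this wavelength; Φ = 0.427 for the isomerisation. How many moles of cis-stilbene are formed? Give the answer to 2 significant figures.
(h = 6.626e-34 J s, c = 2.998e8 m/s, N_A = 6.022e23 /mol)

4.8e-6 mol

Photon energy at 310 nm: hc/λ = (6.626e-34)(2.998e8)/(310e-9) = 6.408e-19 J.
Energy delivered: (2.32 mW)(3570 s) = 8.282 J.
Photons incident: 8.282 / 6.408e-19 = 1.292e19, i.e. 1.292e19/6.022e23 = 2.145e-5 mol.
Fraction absorbed: 1 − 10^(−0.321) = 0.5225.
Photons absorbed: 0.5225 × 2.145e-5 = 1.121e-5 mol.
Product: Φ × n_abs = 0.427 × 1.121e-5 = 4.787e-6 mol.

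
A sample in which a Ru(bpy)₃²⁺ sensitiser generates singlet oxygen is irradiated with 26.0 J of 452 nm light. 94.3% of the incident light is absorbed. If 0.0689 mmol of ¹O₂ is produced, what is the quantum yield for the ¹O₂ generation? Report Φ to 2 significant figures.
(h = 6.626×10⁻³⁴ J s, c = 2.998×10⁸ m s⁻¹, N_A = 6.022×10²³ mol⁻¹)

Φ = 0.74

Product: 0.0689 mmol = 6.89×10⁻⁵ mol.
Photon energy at 452 nm: hc/λ = (6.626×10⁻³⁴)(2.998×10⁸)/(452×10⁻⁹) = 4.395×10⁻¹⁹ J.
Photons incident: 26.0 / 4.395×10⁻¹⁹ = 5.916×10¹⁹, i.e. 5.916×10¹⁹/6.022×10²³ = 9.824×10⁻⁵ mol.
Photons absorbed: 0.943 × 9.824×10⁻⁵ = 9.264×10⁻⁵ mol.
Φ = 6.89×10⁻⁵ mol / 9.264×10⁻⁵ mol photons = 0.74.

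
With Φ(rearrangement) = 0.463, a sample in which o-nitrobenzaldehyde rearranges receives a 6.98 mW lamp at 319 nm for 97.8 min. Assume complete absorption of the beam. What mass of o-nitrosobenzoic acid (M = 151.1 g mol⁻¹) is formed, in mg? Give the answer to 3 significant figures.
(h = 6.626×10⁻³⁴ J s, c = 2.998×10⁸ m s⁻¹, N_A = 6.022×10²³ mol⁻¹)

7.64 mg

Photon energy at 319 nm: hc/λ = (6.626×10⁻³⁴)(2.998×10⁸)/(319×10⁻⁹) = 6.227×10⁻¹⁹ J.
Energy delivered: (6.98 mW)(5868 s) = 40.96 J.
Photons incident: 40.96 / 6.227×10⁻¹⁹ = 6.578×10¹⁹, i.e. 6.578×10¹⁹/6.022×10²³ = 1.092×10⁻⁴ mol.
Product: Φ × n_abs = 0.463 × 1.092×10⁻⁴ = 5.056×10⁻⁵ mol.
Mass: 5.056×10⁻⁵ × 151.1 = 0.007640 g = 7.64 mg.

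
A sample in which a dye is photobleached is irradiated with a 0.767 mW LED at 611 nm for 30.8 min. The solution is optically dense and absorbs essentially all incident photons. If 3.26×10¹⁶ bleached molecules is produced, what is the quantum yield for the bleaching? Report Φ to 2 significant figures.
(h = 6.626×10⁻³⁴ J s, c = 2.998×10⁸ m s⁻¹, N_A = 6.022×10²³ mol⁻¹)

Φ = 0.0075

Product: 3.26×10¹⁶ / 6.022×10²³ = 5.413×10⁻⁸ mol.
Photon energy at 611 nm: hc/λ = (6.626×10⁻³⁴)(2.998×10⁸)/(611×10⁻⁹) = 3.251×10⁻¹⁹ J.
Energy delivered: (0.767 mW)(1848 s) = 1.417 J.
Photons incident: 1.417 / 3.251×10⁻¹⁹ = 4.359×10¹⁸, i.e. 4.359×10¹⁸/6.022×10²³ = 7.238×10⁻⁶ mol.
Φ = 5.413×10⁻⁸ mol / 7.238×10⁻⁶ mol photons = 0.0075.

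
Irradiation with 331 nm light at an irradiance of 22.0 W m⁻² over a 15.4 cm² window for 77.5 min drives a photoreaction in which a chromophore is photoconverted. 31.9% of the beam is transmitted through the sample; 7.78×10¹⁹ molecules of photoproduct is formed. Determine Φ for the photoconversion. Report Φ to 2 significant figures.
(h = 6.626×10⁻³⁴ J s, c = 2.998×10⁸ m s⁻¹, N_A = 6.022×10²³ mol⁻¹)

Product: 7.78×10¹⁹ / 6.022×10²³ = 1.292×10⁻⁴ mol.
Photon energy at 331 nm: hc/λ = (6.626×10⁻³⁴)(2.998×10⁸)/(331×10⁻⁹) = 6.001×10⁻¹⁹ J.
Energy delivered: (22.0 W m⁻²)(15.4×10⁻⁴ m²)(4650 s) = 157.5 J.
Photons incident: 157.5 / 6.001×10⁻¹⁹ = 2.625×10²⁰, i.e. 2.625×10²⁰/6.022×10²³ = 4.359×10⁻⁴ mol.
Fraction absorbed: 1 − 31.9/100 = 0.6810.
Photons absorbed: 0.6810 × 4.359×10⁻⁴ = 2.968×10⁻⁴ mol.
Φ = 1.292×10⁻⁴ mol / 2.968×10⁻⁴ mol photons = 0.44.

Φ = 0.44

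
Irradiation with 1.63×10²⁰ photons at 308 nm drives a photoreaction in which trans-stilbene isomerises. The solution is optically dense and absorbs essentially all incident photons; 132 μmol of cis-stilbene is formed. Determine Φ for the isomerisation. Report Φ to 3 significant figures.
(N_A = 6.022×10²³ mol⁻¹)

Φ = 0.488

Product: 132 μmol = 1.32×10⁻⁴ mol.
Moles of photons: 1.63×10²⁰ / 6.022×10²³ = 2.707×10⁻⁴ mol.
Φ = 1.32×10⁻⁴ mol / 2.707×10⁻⁴ mol photons = 0.488.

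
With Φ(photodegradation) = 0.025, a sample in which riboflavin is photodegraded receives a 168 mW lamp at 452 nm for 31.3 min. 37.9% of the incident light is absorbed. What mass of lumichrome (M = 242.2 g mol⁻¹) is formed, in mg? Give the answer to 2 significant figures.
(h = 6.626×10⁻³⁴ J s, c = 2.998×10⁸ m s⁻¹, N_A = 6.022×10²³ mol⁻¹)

2.7 mg

Photon energy at 452 nm: hc/λ = (6.626×10⁻³⁴)(2.998×10⁸)/(452×10⁻⁹) = 4.395×10⁻¹⁹ J.
Energy delivered: (168 mW)(1878 s) = 315.5 J.
Photons incident: 315.5 / 4.395×10⁻¹⁹ = 7.179×10²⁰, i.e. 7.179×10²⁰/6.022×10²³ = 0.001192 mol.
Photons absorbed: 0.379 × 0.001192 = 4.518×10⁻⁴ mol.
Product: Φ × n_abs = 0.025 × 4.518×10⁻⁴ = 1.130×10⁻⁵ mol.
Mass: 1.130×10⁻⁵ × 242.2 = 0.002737 g = 2.7 mg.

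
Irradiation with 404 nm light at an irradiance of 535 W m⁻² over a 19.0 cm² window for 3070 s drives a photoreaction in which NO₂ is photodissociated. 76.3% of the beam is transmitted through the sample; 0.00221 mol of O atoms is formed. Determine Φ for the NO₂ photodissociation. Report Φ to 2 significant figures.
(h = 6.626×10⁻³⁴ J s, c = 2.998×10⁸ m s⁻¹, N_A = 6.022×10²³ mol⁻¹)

Φ = 0.88

Photon energy at 404 nm: hc/λ = (6.626×10⁻³⁴)(2.998×10⁸)/(404×10⁻⁹) = 4.917×10⁻¹⁹ J.
Energy delivered: (535 W m⁻²)(19.0×10⁻⁴ m²)(3070 s) = 3121 J.
Photons incident: 3121 / 4.917×10⁻¹⁹ = 6.347×10²¹, i.e. 6.347×10²¹/6.022×10²³ = 0.01054 mol.
Fraction absorbed: 1 − 76.3/100 = 0.2370.
Photons absorbed: 0.2370 × 0.01054 = 0.002498 mol.
Φ = 0.00221 mol / 0.002498 mol photons = 0.88.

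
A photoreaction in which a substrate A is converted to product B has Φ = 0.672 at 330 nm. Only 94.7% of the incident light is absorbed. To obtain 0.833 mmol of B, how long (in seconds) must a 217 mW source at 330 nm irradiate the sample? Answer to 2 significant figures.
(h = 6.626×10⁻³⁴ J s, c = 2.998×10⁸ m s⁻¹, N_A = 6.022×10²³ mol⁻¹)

Product: 0.833 mmol = 8.33×10⁻⁴ mol.
Photons that must be absorbed: 8.33×10⁻⁴ / 0.672 = 0.001240 mol.
Incident photons needed: 0.001240 / 0.947 = 0.001309 mol.
Photon energy: hc/λ = 6.020×10⁻¹⁹ J; per mole, 3.625×10⁵ J mol⁻¹.
Energy required: 0.001309 × 3.625×10⁵ = 474.5 J.
Time: 474.5 J / 0.217 W = 2200 s.

t ≈ 2200 s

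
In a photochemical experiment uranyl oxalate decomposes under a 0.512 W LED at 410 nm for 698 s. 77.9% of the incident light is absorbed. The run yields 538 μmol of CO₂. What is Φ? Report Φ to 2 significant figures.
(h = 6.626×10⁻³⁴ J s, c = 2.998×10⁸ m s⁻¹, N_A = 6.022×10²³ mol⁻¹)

Product: 538 μmol = 5.38×10⁻⁴ mol.
Photon energy at 410 nm: hc/λ = (6.626×10⁻³⁴)(2.998×10⁸)/(410×10⁻⁹) = 4.845×10⁻¹⁹ J.
Energy delivered: (0.512 W)(698 s) = 357.4 J.
Photons incident: 357.4 / 4.845×10⁻¹⁹ = 7.377×10²⁰, i.e. 7.377×10²⁰/6.022×10²³ = 0.001225 mol.
Photons absorbed: 0.779 × 0.001225 = 9.543×10⁻⁴ mol.
Φ = 5.38×10⁻⁴ mol / 9.543×10⁻⁴ mol photons = 0.56.

Φ = 0.56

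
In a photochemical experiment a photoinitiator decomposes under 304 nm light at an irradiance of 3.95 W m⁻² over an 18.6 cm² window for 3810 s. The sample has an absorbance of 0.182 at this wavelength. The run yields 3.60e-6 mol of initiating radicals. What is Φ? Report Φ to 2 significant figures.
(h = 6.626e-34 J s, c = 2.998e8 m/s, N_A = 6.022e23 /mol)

Φ = 0.15

Photon energy at 304 nm: hc/λ = (6.626e-34)(2.998e8)/(304e-9) = 6.534e-19 J.
Energy delivered: (3.95 W m⁻²)(18.6e-4 m²)(3810 s) = 27.99 J.
Photons incident: 27.99 / 6.534e-19 = 4.284e19, i.e. 4.284e19/6.022e23 = 7.114e-5 mol.
Fraction absorbed: 1 − 10^(−0.182) = 0.3423.
Photons absorbed: 0.3423 × 7.114e-5 = 2.435e-5 mol.
Φ = 3.60e-6 mol / 2.435e-5 mol photons = 0.15.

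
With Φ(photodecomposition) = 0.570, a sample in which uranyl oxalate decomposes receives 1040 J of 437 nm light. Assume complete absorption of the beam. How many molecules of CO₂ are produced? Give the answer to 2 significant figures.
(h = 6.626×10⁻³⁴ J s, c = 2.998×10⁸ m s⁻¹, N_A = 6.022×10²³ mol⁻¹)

1.3×10²¹ molecules

Photon energy at 437 nm: hc/λ = (6.626×10⁻³⁴)(2.998×10⁸)/(437×10⁻⁹) = 4.546×10⁻¹⁹ J.
Photons incident: 1040 / 4.546×10⁻¹⁹ = 2.288×10²¹, i.e. 2.288×10²¹/6.022×10²³ = 0.003799 mol.
Product: Φ × n_abs = 0.570 × 0.003799 = 0.002165 mol.
As a count: 0.002165 × 6.022×10²³ = 1.3×10²¹.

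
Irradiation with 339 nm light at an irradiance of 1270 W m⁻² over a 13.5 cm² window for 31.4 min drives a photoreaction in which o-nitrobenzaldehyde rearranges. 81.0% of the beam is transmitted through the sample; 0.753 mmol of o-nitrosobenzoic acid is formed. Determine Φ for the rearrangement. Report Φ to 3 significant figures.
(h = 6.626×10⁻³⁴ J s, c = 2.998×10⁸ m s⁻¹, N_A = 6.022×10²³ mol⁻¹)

Φ = 0.433

Product: 0.753 mmol = 7.53×10⁻⁴ mol.
Photon energy at 339 nm: hc/λ = (6.626×10⁻³⁴)(2.998×10⁸)/(339×10⁻⁹) = 5.860×10⁻¹⁹ J.
Energy delivered: (1270 W m⁻²)(13.5×10⁻⁴ m²)(1884 s) = 3230 J.
Photons incident: 3230 / 5.860×10⁻¹⁹ = 5.512×10²¹, i.e. 5.512×10²¹/6.022×10²³ = 0.009153 mol.
Fraction absorbed: 1 − 81.0/100 = 0.1900.
Photons absorbed: 0.1900 × 0.009153 = 0.001739 mol.
Φ = 7.53×10⁻⁴ mol / 0.001739 mol photons = 0.433.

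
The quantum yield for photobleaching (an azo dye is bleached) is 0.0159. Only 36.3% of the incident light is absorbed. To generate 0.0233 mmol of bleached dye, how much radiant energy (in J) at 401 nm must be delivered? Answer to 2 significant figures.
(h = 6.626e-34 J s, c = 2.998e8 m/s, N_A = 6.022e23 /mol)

1200 J

Product: 0.0233 mmol = 2.33e-5 mol.
Photons that must be absorbed: 2.33e-5 / 0.0159 = 0.001465 mol.
Incident photons needed: 0.001465 / 0.363 = 0.004036 mol.
Photon energy: hc/λ = 4.954e-19 J; per mole, 2.983e5 J mol⁻¹.
Energy required: 0.004036 × 2.983e5 = 1200 J.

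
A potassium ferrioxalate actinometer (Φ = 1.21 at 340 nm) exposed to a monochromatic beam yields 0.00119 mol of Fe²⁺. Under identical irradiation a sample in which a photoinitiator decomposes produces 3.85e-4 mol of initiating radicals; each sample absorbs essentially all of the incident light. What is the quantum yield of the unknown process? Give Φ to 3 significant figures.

Photons absorbed by the actinometer: 0.00119 / 1.21 = 9.835e-4 mol.
Φ(unknown) = 3.85e-4 / 9.835e-4 = 0.391.

Φ = 0.391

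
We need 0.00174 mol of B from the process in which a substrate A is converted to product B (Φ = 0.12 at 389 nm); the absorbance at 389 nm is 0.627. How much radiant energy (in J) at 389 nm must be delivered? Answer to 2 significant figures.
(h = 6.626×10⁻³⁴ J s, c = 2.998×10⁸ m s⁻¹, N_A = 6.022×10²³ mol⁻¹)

5800 J

Photons that must be absorbed: 0.00174 / 0.12 = 0.01450 mol.
Fraction absorbed: 1 − 10^(−0.627) = 0.7640.
Incident photons needed: 0.01450 / 0.7640 = 0.01898 mol.
Photon energy: hc/λ = 5.107×10⁻¹⁹ J; per mole, 3.075×10⁵ J mol⁻¹.
Energy required: 0.01898 × 3.075×10⁵ = 5800 J.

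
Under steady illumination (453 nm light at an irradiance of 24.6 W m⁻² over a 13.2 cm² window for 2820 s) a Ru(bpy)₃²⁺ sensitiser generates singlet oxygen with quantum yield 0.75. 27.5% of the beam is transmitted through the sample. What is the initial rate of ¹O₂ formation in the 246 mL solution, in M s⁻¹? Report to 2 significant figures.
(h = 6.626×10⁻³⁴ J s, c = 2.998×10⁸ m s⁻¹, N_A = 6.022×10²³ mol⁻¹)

Photon energy at 453 nm: hc/λ = (6.626×10⁻³⁴)(2.998×10⁸)/(453×10⁻⁹) = 4.385×10⁻¹⁹ J.
Energy delivered: (24.6 W m⁻²)(13.2×10⁻⁴ m²)(2820 s) = 91.57 J.
Photons incident: 91.57 / 4.385×10⁻¹⁹ = 2.088×10²⁰, i.e. 2.088×10²⁰/6.022×10²³ = 3.467×10⁻⁴ mol.
Fraction absorbed: 1 − 27.5/100 = 0.7250.
Photons absorbed: 0.7250 × 3.467×10⁻⁴ = 2.514×10⁻⁴ mol.
Product formed: 0.75 × 2.514×10⁻⁴ = 1.886×10⁻⁴ mol.
Rate: 1.886×10⁻⁴ mol / (2820 s × 0.246 L) = 2.7×10⁻⁷ M s⁻¹.

2.7×10⁻⁷ M s⁻¹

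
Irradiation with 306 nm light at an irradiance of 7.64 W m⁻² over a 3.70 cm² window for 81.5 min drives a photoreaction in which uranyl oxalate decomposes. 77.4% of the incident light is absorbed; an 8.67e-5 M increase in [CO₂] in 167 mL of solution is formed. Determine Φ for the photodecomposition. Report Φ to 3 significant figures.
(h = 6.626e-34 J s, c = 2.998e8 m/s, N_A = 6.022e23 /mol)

Product: (8.67e-5 M)(0.167 L) = 1.448e-5 mol.
Photon energy at 306 nm: hc/λ = (6.626e-34)(2.998e8)/(306e-9) = 6.492e-19 J.
Energy delivered: (7.64 W m⁻²)(3.70e-4 m²)(4890 s) = 13.82 J.
Photons incident: 13.82 / 6.492e-19 = 2.129e19, i.e. 2.129e19/6.022e23 = 3.535e-5 mol.
Photons absorbed: 0.774 × 3.535e-5 = 2.736e-5 mol.
Φ = 1.448e-5 mol / 2.736e-5 mol photons = 0.529.

Φ = 0.529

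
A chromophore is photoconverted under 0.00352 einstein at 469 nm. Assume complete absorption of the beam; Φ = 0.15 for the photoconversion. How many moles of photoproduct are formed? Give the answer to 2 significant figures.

Product: Φ × n_abs = 0.15 × 0.00352 = 5.280e-4 mol.

5.3e-4 mol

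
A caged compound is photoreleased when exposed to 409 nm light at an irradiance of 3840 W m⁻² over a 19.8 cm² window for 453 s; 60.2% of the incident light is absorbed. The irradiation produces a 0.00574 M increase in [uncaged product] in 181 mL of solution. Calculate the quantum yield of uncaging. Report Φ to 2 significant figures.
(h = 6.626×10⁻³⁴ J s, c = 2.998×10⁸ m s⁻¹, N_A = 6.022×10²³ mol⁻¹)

Φ = 0.15

Product: (0.00574 M)(0.181 L) = 0.001039 mol.
Photon energy at 409 nm: hc/λ = (6.626×10⁻³⁴)(2.998×10⁸)/(409×10⁻⁹) = 4.857×10⁻¹⁹ J.
Energy delivered: (3840 W m⁻²)(19.8×10⁻⁴ m²)(453 s) = 3444 J.
Photons incident: 3444 / 4.857×10⁻¹⁹ = 7.091×10²¹, i.e. 7.091×10²¹/6.022×10²³ = 0.01178 mol.
Photons absorbed: 0.602 × 0.01178 = 0.007092 mol.
Φ = 0.001039 mol / 0.007092 mol photons = 0.15.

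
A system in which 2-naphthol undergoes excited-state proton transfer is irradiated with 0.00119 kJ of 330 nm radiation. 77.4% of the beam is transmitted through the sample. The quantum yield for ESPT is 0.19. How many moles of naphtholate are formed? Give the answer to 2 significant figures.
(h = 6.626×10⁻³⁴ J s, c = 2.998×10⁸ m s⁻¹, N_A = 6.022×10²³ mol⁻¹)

1.4×10⁻⁷ mol

Photon energy at 330 nm: hc/λ = (6.626×10⁻³⁴)(2.998×10⁸)/(330×10⁻⁹) = 6.020×10⁻¹⁹ J.
Incident energy: 0.00119 kJ = 1.19 J.
Photons incident: 1.19 / 6.020×10⁻¹⁹ = 1.977×10¹⁸, i.e. 1.977×10¹⁸/6.022×10²³ = 3.283×10⁻⁶ mol.
Fraction absorbed: 1 − 77.4/100 = 0.2260.
Photons absorbed: 0.2260 × 3.283×10⁻⁶ = 7.420×10⁻⁷ mol.
Product: Φ × n_abs = 0.19 × 7.420×10⁻⁷ = 1.410×10⁻⁷ mol.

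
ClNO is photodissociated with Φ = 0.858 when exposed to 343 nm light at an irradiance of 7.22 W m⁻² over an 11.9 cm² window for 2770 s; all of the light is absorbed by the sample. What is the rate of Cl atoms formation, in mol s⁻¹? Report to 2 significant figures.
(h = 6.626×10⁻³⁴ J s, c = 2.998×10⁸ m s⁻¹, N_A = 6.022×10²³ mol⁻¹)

Photon energy at 343 nm: hc/λ = (6.626×10⁻³⁴)(2.998×10⁸)/(343×10⁻⁹) = 5.791×10⁻¹⁹ J.
Energy delivered: (7.22 W m⁻²)(11.9×10⁻⁴ m²)(2770 s) = 23.80 J.
Photons incident: 23.80 / 5.791×10⁻¹⁹ = 4.110×10¹⁹, i.e. 4.110×10¹⁹/6.022×10²³ = 6.825×10⁻⁵ mol.
Product formed: 0.858 × 6.825×10⁻⁵ = 5.856×10⁻⁵ mol.
Rate: 5.856×10⁻⁵ / 2770 s = 2.1×10⁻⁸ mol s⁻¹.

2.1×10⁻⁸ mol s⁻¹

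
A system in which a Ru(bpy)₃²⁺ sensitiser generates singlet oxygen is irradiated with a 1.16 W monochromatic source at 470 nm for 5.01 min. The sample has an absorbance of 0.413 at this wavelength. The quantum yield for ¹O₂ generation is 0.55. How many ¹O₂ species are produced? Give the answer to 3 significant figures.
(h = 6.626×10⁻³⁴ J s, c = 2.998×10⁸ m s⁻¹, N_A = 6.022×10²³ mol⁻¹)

Photon energy at 470 nm: hc/λ = (6.626×10⁻³⁴)(2.998×10⁸)/(470×10⁻⁹) = 4.227×10⁻¹⁹ J.
Energy delivered: (1.16 W)(300.6 s) = 348.7 J.
Photons incident: 348.7 / 4.227×10⁻¹⁹ = 8.249×10²⁰, i.e. 8.249×10²⁰/6.022×10²³ = 0.001370 mol.
Fraction absorbed: 1 − 10^(−0.413) = 0.6136.
Photons absorbed: 0.6136 × 0.001370 = 8.406×10⁻⁴ mol.
Product: Φ × n_abs = 0.55 × 8.406×10⁻⁴ = 4.623×10⁻⁴ mol.
As a count: 4.623×10⁻⁴ × 6.022×10²³ = 2.78×10²⁰.

2.78×10²⁰ species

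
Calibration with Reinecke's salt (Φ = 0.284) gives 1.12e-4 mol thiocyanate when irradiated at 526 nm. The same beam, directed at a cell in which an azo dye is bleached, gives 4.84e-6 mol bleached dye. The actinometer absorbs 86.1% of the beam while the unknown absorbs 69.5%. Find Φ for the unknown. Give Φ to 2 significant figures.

Φ = 0.015

Photons absorbed by the actinometer: 1.12e-4 / 0.284 = 3.944e-4 mol.
Incident flux: 3.944e-4 / 0.861 = 4.581e-4 einstein.
Absorbed by unknown: 0.695 × 4.581e-4 = 3.184e-4 mol.
Φ(unknown) = 4.84e-6 / 3.184e-4 = 0.015.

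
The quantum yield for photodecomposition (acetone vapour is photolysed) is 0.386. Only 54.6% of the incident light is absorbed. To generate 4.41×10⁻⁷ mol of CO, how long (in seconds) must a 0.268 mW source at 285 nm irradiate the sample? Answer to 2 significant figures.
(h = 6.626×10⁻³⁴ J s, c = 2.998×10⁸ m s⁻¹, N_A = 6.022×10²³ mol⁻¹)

Photons that must be absorbed: 4.41×10⁻⁷ / 0.386 = 1.142×10⁻⁶ mol.
Incident photons needed: 1.142×10⁻⁶ / 0.546 = 2.092×10⁻⁶ mol.
Photon energy: hc/λ = 6.970×10⁻¹⁹ J; per mole, 4.197×10⁵ J mol⁻¹.
Energy required: 2.092×10⁻⁶ × 4.197×10⁵ = 0.8780 J.
Time: 0.8780 J / 0.000268 W = 3300 s.

t ≈ 3300 s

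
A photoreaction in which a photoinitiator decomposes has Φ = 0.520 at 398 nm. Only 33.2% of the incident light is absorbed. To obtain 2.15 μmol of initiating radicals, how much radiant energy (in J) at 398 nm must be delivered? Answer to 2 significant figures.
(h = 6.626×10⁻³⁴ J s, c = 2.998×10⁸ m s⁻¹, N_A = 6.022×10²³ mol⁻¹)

Product: 2.15 μmol = 2.15×10⁻⁶ mol.
Photons that must be absorbed: 2.15×10⁻⁶ / 0.520 = 4.135×10⁻⁶ mol.
Incident photons needed: 4.135×10⁻⁶ / 0.332 = 1.245×10⁻⁵ mol.
Photon energy: hc/λ = 4.991×10⁻¹⁹ J; per mole, 3.006×10⁵ J mol⁻¹.
Energy required: 1.245×10⁻⁵ × 3.006×10⁵ = 3.7 J.

3.7 J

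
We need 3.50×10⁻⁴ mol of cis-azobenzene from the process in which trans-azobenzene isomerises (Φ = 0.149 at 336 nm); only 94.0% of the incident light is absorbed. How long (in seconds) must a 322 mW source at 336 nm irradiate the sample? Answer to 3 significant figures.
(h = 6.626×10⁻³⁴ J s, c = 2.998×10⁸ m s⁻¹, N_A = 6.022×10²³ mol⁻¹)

Photons that must be absorbed: 3.50×10⁻⁴ / 0.149 = 0.002349 mol.
Incident photons needed: 0.002349 / 0.940 = 0.002499 mol.
Photon energy: hc/λ = 5.912×10⁻¹⁹ J; per mole, 3.560×10⁵ J mol⁻¹.
Energy required: 0.002499 × 3.560×10⁵ = 889.6 J.
Time: 889.6 J / 0.322 W = 2760 s.

t ≈ 2760 s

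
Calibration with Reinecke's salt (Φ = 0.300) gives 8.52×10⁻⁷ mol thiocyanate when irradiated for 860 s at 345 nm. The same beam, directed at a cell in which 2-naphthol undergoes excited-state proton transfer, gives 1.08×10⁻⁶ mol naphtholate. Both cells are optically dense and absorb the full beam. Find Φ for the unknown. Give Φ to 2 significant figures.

Photons absorbed by the actinometer: 8.52×10⁻⁷ / 0.300 = 2.840×10⁻⁶ mol.
Φ(unknown) = 1.08×10⁻⁶ / 2.840×10⁻⁶ = 0.38.

Φ = 0.38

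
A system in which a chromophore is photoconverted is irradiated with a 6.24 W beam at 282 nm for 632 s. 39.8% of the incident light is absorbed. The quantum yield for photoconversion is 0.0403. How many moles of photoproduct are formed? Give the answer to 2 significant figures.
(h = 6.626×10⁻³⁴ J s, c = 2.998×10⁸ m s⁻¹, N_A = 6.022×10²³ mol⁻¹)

Photon energy at 282 nm: hc/λ = (6.626×10⁻³⁴)(2.998×10⁸)/(282×10⁻⁹) = 7.044×10⁻¹⁹ J.
Energy delivered: (6.24 W)(632 s) = 3944 J.
Photons incident: 3944 / 7.044×10⁻¹⁹ = 5.599×10²¹, i.e. 5.599×10²¹/6.022×10²³ = 0.009298 mol.
Photons absorbed: 0.398 × 0.009298 = 0.003701 mol.
Product: Φ × n_abs = 0.0403 × 0.003701 = 1.492×10⁻⁴ mol.

1.5×10⁻⁴ mol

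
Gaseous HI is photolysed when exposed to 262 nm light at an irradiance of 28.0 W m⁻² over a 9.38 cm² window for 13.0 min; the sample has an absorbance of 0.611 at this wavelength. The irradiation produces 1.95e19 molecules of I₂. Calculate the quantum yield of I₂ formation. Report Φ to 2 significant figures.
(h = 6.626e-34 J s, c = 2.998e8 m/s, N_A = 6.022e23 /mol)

Product: 1.95e19 / 6.022e23 = 3.238e-5 mol.
Photon energy at 262 nm: hc/λ = (6.626e-34)(2.998e8)/(262e-9) = 7.582e-19 J.
Energy delivered: (28.0 W m⁻²)(9.38e-4 m²)(780 s) = 20.49 J.
Photons incident: 20.49 / 7.582e-19 = 2.702e19, i.e. 2.702e19/6.022e23 = 4.487e-5 mol.
Fraction absorbed: 1 − 10^(−0.611) = 0.7551.
Photons absorbed: 0.7551 × 4.487e-5 = 3.388e-5 mol.
Φ = 3.238e-5 mol / 3.388e-5 mol photons = 0.96.

Φ = 0.96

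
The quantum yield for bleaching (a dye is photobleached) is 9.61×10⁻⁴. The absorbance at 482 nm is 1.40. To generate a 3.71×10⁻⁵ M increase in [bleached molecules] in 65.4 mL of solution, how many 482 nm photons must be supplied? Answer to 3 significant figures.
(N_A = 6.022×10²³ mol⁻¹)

Product: (3.71×10⁻⁵ M)(0.0654 L) = 2.426×10⁻⁶ mol.
Photons that must be absorbed: 2.426×10⁻⁶ / 9.61×10⁻⁴ = 0.002524 mol.
Fraction absorbed: 1 − 10^(−1.40) = 0.9602.
Incident photons needed: 0.002524 / 0.9602 = 0.002629 mol.
Photon count: 0.002629 × 6.022×10²³ = 1.58×10²¹.

1.58×10²¹ photons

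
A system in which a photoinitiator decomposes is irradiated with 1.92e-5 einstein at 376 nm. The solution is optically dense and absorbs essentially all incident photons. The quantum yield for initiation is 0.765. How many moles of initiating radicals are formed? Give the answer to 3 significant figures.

1.47e-5 mol

Product: Φ × n_abs = 0.765 × 1.92e-5 = 1.469e-5 mol.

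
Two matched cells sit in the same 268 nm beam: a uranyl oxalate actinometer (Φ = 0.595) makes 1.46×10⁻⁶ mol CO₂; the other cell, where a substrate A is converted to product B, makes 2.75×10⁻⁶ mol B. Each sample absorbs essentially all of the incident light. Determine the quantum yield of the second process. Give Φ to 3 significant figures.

Φ = 1.12

Photons absorbed by the actinometer: 1.46×10⁻⁶ / 0.595 = 2.454×10⁻⁶ mol.
Φ(unknown) = 2.75×10⁻⁶ / 2.454×10⁻⁶ = 1.12.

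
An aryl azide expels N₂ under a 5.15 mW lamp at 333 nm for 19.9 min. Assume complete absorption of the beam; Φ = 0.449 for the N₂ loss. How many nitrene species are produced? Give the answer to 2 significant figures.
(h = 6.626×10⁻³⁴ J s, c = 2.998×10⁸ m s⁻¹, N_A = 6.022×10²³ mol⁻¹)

4.6×10¹⁸ species

Photon energy at 333 nm: hc/λ = (6.626×10⁻³⁴)(2.998×10⁸)/(333×10⁻⁹) = 5.965×10⁻¹⁹ J.
Energy delivered: (5.15 mW)(1194 s) = 6.149 J.
Photons incident: 6.149 / 5.965×10⁻¹⁹ = 1.031×10¹⁹, i.e. 1.031×10¹⁹/6.022×10²³ = 1.712×10⁻⁵ mol.
Product: Φ × n_abs = 0.449 × 1.712×10⁻⁵ = 7.687×10⁻⁶ mol.
As a count: 7.687×10⁻⁶ × 6.022×10²³ = 4.6×10¹⁸.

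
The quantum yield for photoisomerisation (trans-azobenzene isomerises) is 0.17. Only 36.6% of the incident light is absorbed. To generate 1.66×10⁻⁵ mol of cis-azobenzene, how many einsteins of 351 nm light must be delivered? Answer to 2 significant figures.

Photons that must be absorbed: 1.66×10⁻⁵ / 0.17 = 9.765×10⁻⁵ mol.
Incident photons needed: 9.765×10⁻⁵ / 0.366 = 2.668×10⁻⁴ mol.

2.7×10⁻⁴ einstein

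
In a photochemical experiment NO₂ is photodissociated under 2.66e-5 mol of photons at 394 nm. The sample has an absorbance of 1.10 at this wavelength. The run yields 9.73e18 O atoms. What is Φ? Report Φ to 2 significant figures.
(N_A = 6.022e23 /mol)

Product: 9.73e18 / 6.022e23 = 1.616e-5 mol.
Fraction absorbed: 1 − 10^(−1.10) = 0.9206.
Photons absorbed: 0.9206 × 2.66e-5 = 2.449e-5 mol.
Φ = 1.616e-5 mol / 2.449e-5 mol photons = 0.66.

Φ = 0.66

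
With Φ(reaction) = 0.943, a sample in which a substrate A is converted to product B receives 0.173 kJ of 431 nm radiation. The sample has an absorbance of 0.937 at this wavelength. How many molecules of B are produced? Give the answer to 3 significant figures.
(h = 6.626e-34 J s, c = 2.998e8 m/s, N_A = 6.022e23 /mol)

Photon energy at 431 nm: hc/λ = (6.626e-34)(2.998e8)/(431e-9) = 4.609e-19 J.
Incident energy: 0.173 kJ = 173 J.
Photons incident: 173 / 4.609e-19 = 3.754e20, i.e. 3.754e20/6.022e23 = 6.234e-4 mol.
Fraction absorbed: 1 − 10^(−0.937) = 0.8844.
Photons absorbed: 0.8844 × 6.234e-4 = 5.513e-4 mol.
Product: Φ × n_abs = 0.943 × 5.513e-4 = 5.199e-4 mol.
As a count: 5.199e-4 × 6.022e23 = 3.13e20.

3.13e20 molecules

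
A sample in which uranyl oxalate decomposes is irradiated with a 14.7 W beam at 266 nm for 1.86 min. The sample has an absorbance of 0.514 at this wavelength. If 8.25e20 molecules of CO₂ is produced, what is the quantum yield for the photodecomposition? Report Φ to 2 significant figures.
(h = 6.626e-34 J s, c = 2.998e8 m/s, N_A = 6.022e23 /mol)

Φ = 0.54

Product: 8.25e20 / 6.022e23 = 0.001370 mol.
Photon energy at 266 nm: hc/λ = (6.626e-34)(2.998e8)/(266e-9) = 7.468e-19 J.
Energy delivered: (14.7 W)(111.6 s) = 1641 J.
Photons incident: 1641 / 7.468e-19 = 2.197e21, i.e. 2.197e21/6.022e23 = 0.003648 mol.
Fraction absorbed: 1 − 10^(−0.514) = 0.6938.
Photons absorbed: 0.6938 × 0.003648 = 0.002531 mol.
Φ = 0.001370 mol / 0.002531 mol photons = 0.54.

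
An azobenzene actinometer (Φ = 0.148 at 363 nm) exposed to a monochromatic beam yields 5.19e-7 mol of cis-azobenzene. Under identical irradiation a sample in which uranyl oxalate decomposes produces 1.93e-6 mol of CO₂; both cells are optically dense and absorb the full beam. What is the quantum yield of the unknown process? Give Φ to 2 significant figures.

Φ = 0.55

Photons absorbed by the actinometer: 5.19e-7 / 0.148 = 3.507e-6 mol.
Φ(unknown) = 1.93e-6 / 3.507e-6 = 0.55.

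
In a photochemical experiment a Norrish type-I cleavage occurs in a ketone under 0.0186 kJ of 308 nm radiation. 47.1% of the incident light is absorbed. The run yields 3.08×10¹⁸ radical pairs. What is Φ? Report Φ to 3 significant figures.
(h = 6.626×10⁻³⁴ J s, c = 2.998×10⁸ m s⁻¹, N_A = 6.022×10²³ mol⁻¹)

Product: 3.08×10¹⁸ / 6.022×10²³ = 5.115×10⁻⁶ mol.
Photon energy at 308 nm: hc/λ = (6.626×10⁻³⁴)(2.998×10⁸)/(308×10⁻⁹) = 6.450×10⁻¹⁹ J.
Incident energy: 0.0186 kJ = 18.6 J.
Photons incident: 18.6 / 6.450×10⁻¹⁹ = 2.884×10¹⁹, i.e. 2.884×10¹⁹/6.022×10²³ = 4.789×10⁻⁵ mol.
Photons absorbed: 0.471 × 4.789×10⁻⁵ = 2.256×10⁻⁵ mol.
Φ = 5.115×10⁻⁶ mol / 2.256×10⁻⁵ mol photons = 0.227.

Φ = 0.227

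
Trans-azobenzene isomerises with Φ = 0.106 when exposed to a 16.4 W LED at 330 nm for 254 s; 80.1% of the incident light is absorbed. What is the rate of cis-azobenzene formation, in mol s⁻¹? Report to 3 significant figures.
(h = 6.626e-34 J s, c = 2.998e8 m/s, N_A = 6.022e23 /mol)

3.84e-6 mol s⁻¹

Photon energy at 330 nm: hc/λ = (6.626e-34)(2.998e8)/(330e-9) = 6.020e-19 J.
Energy delivered: (16.4 W)(254 s) = 4166 J.
Photons incident: 4166 / 6.020e-19 = 6.920e21, i.e. 6.920e21/6.022e23 = 0.01149 mol.
Photons absorbed: 0.801 × 0.01149 = 0.009203 mol.
Product formed: 0.106 × 0.009203 = 9.755e-4 mol.
Rate: 9.755e-4 / 254 s = 3.84e-6 mol s⁻¹.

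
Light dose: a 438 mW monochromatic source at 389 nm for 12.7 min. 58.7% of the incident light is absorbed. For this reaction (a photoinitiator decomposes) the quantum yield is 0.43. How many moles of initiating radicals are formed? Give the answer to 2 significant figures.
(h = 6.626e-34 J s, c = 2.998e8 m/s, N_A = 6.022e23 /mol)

Photon energy at 389 nm: hc/λ = (6.626e-34)(2.998e8)/(389e-9) = 5.107e-19 J.
Energy delivered: (438 mW)(762 s) = 333.8 J.
Photons incident: 333.8 / 5.107e-19 = 6.536e20, i.e. 6.536e20/6.022e23 = 0.001085 mol.
Photons absorbed: 0.587 × 0.001085 = 6.369e-4 mol.
Product: Φ × n_abs = 0.43 × 6.369e-4 = 2.739e-4 mol.

2.7e-4 mol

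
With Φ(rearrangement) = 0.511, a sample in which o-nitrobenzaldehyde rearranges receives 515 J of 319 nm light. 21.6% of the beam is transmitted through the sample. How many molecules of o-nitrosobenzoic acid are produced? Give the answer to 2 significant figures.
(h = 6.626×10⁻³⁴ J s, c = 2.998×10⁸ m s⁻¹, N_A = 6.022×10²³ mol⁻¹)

Photon energy at 319 nm: hc/λ = (6.626×10⁻³⁴)(2.998×10⁸)/(319×10⁻⁹) = 6.227×10⁻¹⁹ J.
Photons incident: 515 / 6.227×10⁻¹⁹ = 8.270×10²⁰, i.e. 8.270×10²⁰/6.022×10²³ = 0.001373 mol.
Fraction absorbed: 1 − 21.6/100 = 0.7840.
Photons absorbed: 0.7840 × 0.001373 = 0.001076 mol.
Product: Φ × n_abs = 0.511 × 0.001076 = 5.498×10⁻⁴ mol.
As a count: 5.498×10⁻⁴ × 6.022×10²³ = 3.3×10²⁰.

3.3×10²⁰ molecules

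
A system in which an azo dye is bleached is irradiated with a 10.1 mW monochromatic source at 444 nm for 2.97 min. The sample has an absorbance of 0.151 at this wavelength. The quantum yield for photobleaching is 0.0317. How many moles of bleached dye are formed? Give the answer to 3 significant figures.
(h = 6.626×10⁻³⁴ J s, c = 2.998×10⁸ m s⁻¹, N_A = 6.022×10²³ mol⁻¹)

6.22×10⁻⁸ mol

Photon energy at 444 nm: hc/λ = (6.626×10⁻³⁴)(2.998×10⁸)/(444×10⁻⁹) = 4.474×10⁻¹⁹ J.
Energy delivered: (10.1 mW)(178.2 s) = 1.800 J.
Photons incident: 1.800 / 4.474×10⁻¹⁹ = 4.023×10¹⁸, i.e. 4.023×10¹⁸/6.022×10²³ = 6.681×10⁻⁶ mol.
Fraction absorbed: 1 − 10^(−0.151) = 0.2937.
Photons absorbed: 0.2937 × 6.681×10⁻⁶ = 1.962×10⁻⁶ mol.
Product: Φ × n_abs = 0.0317 × 1.962×10⁻⁶ = 6.220×10⁻⁸ mol.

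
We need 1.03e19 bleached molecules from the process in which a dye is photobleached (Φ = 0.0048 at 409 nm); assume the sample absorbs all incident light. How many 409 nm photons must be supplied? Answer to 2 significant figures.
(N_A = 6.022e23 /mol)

Product: 1.03e19 / 6.022e23 = 1.710e-5 mol.
Photons that must be absorbed: 1.710e-5 / 0.0048 = 0.003563 mol.
Photon count: 0.003563 × 6.022e23 = 2.1e21.

2.1e21 photons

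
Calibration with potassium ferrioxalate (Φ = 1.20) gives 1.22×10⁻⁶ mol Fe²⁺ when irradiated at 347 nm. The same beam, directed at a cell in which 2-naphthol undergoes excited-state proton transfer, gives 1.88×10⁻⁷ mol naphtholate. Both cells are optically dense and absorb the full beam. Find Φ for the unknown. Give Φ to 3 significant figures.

Φ = 0.185

Photons absorbed by the actinometer: 1.22×10⁻⁶ / 1.20 = 1.017×10⁻⁶ mol.
Φ(unknown) = 1.88×10⁻⁷ / 1.017×10⁻⁶ = 0.185.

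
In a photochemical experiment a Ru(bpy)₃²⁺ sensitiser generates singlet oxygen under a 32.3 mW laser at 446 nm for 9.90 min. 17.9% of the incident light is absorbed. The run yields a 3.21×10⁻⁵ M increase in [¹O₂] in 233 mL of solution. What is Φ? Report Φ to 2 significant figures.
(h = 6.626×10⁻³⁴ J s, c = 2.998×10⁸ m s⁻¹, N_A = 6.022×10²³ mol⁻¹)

Φ = 0.58

Product: (3.21×10⁻⁵ M)(0.233 L) = 7.479×10⁻⁶ mol.
Photon energy at 446 nm: hc/λ = (6.626×10⁻³⁴)(2.998×10⁸)/(446×10⁻⁹) = 4.454×10⁻¹⁹ J.
Energy delivered: (32.3 mW)(594 s) = 19.19 J.
Photons incident: 19.19 / 4.454×10⁻¹⁹ = 4.308×10¹⁹, i.e. 4.308×10¹⁹/6.022×10²³ = 7.154×10⁻⁵ mol.
Photons absorbed: 0.179 × 7.154×10⁻⁵ = 1.281×10⁻⁵ mol.
Φ = 7.479×10⁻⁶ mol / 1.281×10⁻⁵ mol photons = 0.58.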